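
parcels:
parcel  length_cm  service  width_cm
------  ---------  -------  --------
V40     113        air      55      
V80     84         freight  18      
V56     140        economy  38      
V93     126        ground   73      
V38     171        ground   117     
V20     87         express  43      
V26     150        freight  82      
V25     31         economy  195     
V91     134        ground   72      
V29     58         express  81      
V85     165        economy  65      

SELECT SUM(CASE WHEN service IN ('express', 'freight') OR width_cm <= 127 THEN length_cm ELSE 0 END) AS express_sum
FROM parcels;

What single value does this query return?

1228

parcel=V40: ✓ → 113
parcel=V80: ✓ → 84
parcel=V56: ✓ → 140
parcel=V93: ✓ → 126
parcel=V38: ✓ → 171
parcel=V20: ✓ → 87
parcel=V26: ✓ → 150
parcel=V25: ✗
parcel=V91: ✓ → 134
parcel=V29: ✓ → 58
parcel=V85: ✓ → 165
express_sum = 113 + 84 + 140 + 126 + 171 + 87 + 150 + 134 + 58 + 165 = 1228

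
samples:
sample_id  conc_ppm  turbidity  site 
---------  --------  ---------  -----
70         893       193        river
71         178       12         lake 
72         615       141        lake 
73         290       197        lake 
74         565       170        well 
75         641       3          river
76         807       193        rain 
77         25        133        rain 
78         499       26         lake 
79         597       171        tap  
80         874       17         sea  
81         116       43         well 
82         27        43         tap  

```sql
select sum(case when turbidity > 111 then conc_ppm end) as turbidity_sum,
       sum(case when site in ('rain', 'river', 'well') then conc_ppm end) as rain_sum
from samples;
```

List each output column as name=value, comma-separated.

[turbidity_sum: turbidity > 111]
sample_id=70: ✓ → 893
sample_id=71: ✗
sample_id=72: ✓ → 615
sample_id=73: ✓ → 290
sample_id=74: ✓ → 565
sample_id=75: ✗
sample_id=76: ✓ → 807
sample_id=77: ✓ → 25
sample_id=78: ✗
sample_id=79: ✓ → 597
sample_id=80: ✗
sample_id=81: ✗
sample_id=82: ✗
turbidity_sum = 893 + 615 + 290 + 565 + 807 + 25 + 597 = 3792
—
[rain_sum: site in ('rain', 'river', 'well')]
sample_id=70: ✓ → 893
sample_id=71: ✗
sample_id=72: ✗
sample_id=73: ✗
sample_id=74: ✓ → 565
sample_id=75: ✓ → 641
sample_id=76: ✓ → 807
sample_id=77: ✓ → 25
sample_id=78: ✗
sample_id=79: ✗
sample_id=80: ✗
sample_id=81: ✓ → 116
sample_id=82: ✗
rain_sum = 893 + 565 + 641 + 807 + 25 + 116 = 3047

turbidity_sum=3792, rain_sum=3047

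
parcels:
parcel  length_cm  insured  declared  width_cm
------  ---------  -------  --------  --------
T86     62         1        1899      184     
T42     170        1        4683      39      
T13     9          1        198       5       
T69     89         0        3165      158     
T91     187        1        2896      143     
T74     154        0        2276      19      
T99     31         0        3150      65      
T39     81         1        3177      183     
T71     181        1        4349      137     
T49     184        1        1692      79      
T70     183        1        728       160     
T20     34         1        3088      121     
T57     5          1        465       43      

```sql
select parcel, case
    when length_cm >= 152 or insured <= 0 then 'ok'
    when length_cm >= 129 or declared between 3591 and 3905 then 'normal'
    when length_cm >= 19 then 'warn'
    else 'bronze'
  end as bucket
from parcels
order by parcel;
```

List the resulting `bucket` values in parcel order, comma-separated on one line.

bronze, warn, warn, ok, ok, bronze, ok, ok, ok, ok, warn, ok, ok

parcel=T13: ELSE → bronze
parcel=T20: length_cm >= 19 → warn
parcel=T39: length_cm >= 19 → warn
parcel=T42: length_cm >= 152 or insured <= 0 → ok
parcel=T49: length_cm >= 152 or insured <= 0 → ok
parcel=T57: ELSE → bronze
parcel=T69: length_cm >= 152 or insured <= 0 → ok
parcel=T70: length_cm >= 152 or insured <= 0 → ok
parcel=T71: length_cm >= 152 or insured <= 0 → ok
parcel=T74: length_cm >= 152 or insured <= 0 → ok
parcel=T86: length_cm >= 19 → warn
parcel=T91: length_cm >= 152 or insured <= 0 → ok
parcel=T99: length_cm >= 152 or insured <= 0 → ok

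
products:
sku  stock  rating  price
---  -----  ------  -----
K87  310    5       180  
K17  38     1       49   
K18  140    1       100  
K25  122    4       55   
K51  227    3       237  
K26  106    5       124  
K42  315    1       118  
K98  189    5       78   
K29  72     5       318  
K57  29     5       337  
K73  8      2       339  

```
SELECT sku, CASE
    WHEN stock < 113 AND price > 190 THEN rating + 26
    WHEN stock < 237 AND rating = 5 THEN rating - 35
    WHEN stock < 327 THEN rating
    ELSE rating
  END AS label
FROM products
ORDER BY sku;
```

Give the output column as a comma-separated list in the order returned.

sku=K17: stock < 327 → 1
sku=K18: stock < 327 → 1
sku=K25: stock < 327 → 4
sku=K26: stock < 237 AND rating = 5 → -30
sku=K29: stock < 113 AND price > 190 → 31
sku=K42: stock < 327 → 1
sku=K51: stock < 327 → 3
sku=K57: stock < 113 AND price > 190 → 31
sku=K73: stock < 113 AND price > 190 → 28
sku=K87: stock < 327 → 5
sku=K98: stock < 237 AND rating = 5 → -30

1, 1, 4, -30, 31, 1, 3, 31, 28, 5, -30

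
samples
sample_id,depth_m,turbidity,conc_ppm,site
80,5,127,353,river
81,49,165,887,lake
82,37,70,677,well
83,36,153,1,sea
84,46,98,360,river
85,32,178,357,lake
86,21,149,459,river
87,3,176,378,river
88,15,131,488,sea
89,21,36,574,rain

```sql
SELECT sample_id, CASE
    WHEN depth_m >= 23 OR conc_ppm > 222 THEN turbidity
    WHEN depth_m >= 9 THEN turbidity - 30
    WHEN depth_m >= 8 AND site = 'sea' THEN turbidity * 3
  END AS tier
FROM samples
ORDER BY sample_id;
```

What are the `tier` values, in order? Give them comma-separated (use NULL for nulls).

127, 165, 70, 153, 98, 178, 149, 176, 131, 36

sample_id=80: depth_m >= 23 OR conc_ppm > 222 → 127
sample_id=81: depth_m >= 23 OR conc_ppm > 222 → 165
sample_id=82: depth_m >= 23 OR conc_ppm > 222 → 70
sample_id=83: depth_m >= 23 OR conc_ppm > 222 → 153
sample_id=84: depth_m >= 23 OR conc_ppm > 222 → 98
sample_id=85: depth_m >= 23 OR conc_ppm > 222 → 178
sample_id=86: depth_m >= 23 OR conc_ppm > 222 → 149
sample_id=87: depth_m >= 23 OR conc_ppm > 222 → 176
sample_id=88: depth_m >= 23 OR conc_ppm > 222 → 131
sample_id=89: depth_m >= 23 OR conc_ppm > 222 → 36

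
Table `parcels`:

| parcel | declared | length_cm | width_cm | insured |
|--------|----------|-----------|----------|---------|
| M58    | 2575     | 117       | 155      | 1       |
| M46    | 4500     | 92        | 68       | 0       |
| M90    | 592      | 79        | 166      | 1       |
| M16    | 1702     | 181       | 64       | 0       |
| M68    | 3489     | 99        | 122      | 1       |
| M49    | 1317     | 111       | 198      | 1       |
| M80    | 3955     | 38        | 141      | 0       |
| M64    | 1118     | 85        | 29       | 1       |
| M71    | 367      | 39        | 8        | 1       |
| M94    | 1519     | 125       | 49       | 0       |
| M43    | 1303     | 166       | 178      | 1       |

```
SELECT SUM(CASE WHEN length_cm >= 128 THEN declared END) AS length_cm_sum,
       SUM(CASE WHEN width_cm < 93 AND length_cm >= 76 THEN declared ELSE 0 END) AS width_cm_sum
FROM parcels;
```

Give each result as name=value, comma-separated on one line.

[length_cm_sum: length_cm >= 128]
parcel=M58: ✗
parcel=M46: ✗
parcel=M90: ✗
parcel=M16: ✓ → 1702
parcel=M68: ✗
parcel=M49: ✗
parcel=M80: ✗
parcel=M64: ✗
parcel=M71: ✗
parcel=M94: ✗
parcel=M43: ✓ → 1303
length_cm_sum = 1702 + 1303 = 3005
—
[width_cm_sum: width_cm < 93 AND length_cm >= 76]
parcel=M58: ✗
parcel=M46: ✓ → 4500
parcel=M90: ✗
parcel=M16: ✓ → 1702
parcel=M68: ✗
parcel=M49: ✗
parcel=M80: ✗
parcel=M64: ✓ → 1118
parcel=M71: ✗
parcel=M94: ✓ → 1519
parcel=M43: ✗
width_cm_sum = 4500 + 1702 + 1118 + 1519 = 8839

length_cm_sum=3005, width_cm_sum=8839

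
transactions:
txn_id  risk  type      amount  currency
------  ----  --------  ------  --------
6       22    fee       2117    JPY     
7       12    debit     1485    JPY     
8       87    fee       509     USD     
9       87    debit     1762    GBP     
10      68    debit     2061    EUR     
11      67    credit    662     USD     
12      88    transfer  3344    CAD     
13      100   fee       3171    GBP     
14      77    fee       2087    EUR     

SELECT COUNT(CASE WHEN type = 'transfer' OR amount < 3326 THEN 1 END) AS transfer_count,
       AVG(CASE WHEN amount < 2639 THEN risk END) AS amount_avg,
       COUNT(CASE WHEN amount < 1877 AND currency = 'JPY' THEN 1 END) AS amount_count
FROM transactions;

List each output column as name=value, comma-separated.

transfer_count=9, amount_avg=60, amount_count=1

[transfer_count: type = 'transfer' OR amount < 3326]
txn_id=6: ✓ → 1
txn_id=7: ✓ → 1
txn_id=8: ✓ → 1
txn_id=9: ✓ → 1
txn_id=10: ✓ → 1
txn_id=11: ✓ → 1
txn_id=12: ✓ → 1
txn_id=13: ✓ → 1
txn_id=14: ✓ → 1
transfer_count = COUNT(1, 1, 1, 1, 1, 1, 1, 1, 1) = 9
—
[amount_avg: amount < 2639]
txn_id=6: ✓ → 22
txn_id=7: ✓ → 12
txn_id=8: ✓ → 87
txn_id=9: ✓ → 87
txn_id=10: ✓ → 68
txn_id=11: ✓ → 67
txn_id=12: ✗
txn_id=13: ✗
txn_id=14: ✓ → 77
amount_avg = (22 + 12 + 87 + 87 + 68 + 67 + 77) / 7 = 60
—
[amount_count: amount < 1877 AND currency = 'JPY']
txn_id=6: ✗
txn_id=7: ✓ → 1
txn_id=8: ✗
txn_id=9: ✗
txn_id=10: ✗
txn_id=11: ✗
txn_id=12: ✗
txn_id=13: ✗
txn_id=14: ✗
amount_count = COUNT(1) = 1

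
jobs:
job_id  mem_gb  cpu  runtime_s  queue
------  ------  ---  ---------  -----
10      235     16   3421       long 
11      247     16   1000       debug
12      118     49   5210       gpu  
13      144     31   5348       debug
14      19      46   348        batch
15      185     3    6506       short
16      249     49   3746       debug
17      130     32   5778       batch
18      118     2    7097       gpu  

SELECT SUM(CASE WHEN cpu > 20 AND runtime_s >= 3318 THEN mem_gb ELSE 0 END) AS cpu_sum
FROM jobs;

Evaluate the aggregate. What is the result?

641

job_id=10: ✗
job_id=11: ✗
job_id=12: ✓ → 118
job_id=13: ✓ → 144
job_id=14: ✗
job_id=15: ✗
job_id=16: ✓ → 249
job_id=17: ✓ → 130
job_id=18: ✗
cpu_sum = 118 + 144 + 249 + 130 = 641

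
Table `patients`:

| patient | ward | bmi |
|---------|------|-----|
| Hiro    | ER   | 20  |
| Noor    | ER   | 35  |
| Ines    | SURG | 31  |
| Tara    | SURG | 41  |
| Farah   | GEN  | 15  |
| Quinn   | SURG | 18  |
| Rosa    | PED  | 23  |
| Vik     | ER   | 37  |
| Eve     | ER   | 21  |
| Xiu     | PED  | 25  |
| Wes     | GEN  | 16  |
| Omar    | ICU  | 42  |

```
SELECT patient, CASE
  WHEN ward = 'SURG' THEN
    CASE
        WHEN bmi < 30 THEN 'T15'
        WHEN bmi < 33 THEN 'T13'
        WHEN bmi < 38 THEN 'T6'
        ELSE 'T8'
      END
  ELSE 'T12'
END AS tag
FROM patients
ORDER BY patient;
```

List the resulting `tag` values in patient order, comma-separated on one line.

T12, T12, T12, T13, T12, T12, T15, T12, T8, T12, T12, T12

patient=Eve: ward='ER' → outer ELSE → T12
patient=Farah: ward='GEN' → outer ELSE → T12
patient=Hiro: ward='ER' → outer ELSE → T12
patient=Ines: ward='SURG' → inner[bmi < 33] → T13
patient=Noor: ward='ER' → outer ELSE → T12
patient=Omar: ward='ICU' → outer ELSE → T12
patient=Quinn: ward='SURG' → inner[bmi < 30] → T15
patient=Rosa: ward='PED' → outer ELSE → T12
patient=Tara: ward='SURG' → inner[ELSE] → T8
patient=Vik: ward='ER' → outer ELSE → T12
patient=Wes: ward='GEN' → outer ELSE → T12
patient=Xiu: ward='PED' → outer ELSE → T12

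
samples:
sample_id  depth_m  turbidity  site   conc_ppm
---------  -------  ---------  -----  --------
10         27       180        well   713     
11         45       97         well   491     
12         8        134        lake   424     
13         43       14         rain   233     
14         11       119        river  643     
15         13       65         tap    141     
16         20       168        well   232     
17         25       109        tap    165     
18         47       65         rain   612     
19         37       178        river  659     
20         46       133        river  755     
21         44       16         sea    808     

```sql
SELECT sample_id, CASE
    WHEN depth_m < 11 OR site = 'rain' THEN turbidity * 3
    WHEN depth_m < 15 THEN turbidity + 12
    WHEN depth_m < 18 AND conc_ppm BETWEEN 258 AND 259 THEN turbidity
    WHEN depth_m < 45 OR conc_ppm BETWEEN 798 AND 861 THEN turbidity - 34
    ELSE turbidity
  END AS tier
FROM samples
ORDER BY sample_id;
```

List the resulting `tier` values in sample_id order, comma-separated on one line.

146, 97, 402, 42, 131, 77, 134, 75, 195, 144, 133, -18

sample_id=10: depth_m < 45 OR conc_ppm BETWEEN 798 AND 861 → 146
sample_id=11: ELSE → 97
sample_id=12: depth_m < 11 OR site = 'rain' → 402
sample_id=13: depth_m < 11 OR site = 'rain' → 42
sample_id=14: depth_m < 15 → 131
sample_id=15: depth_m < 15 → 77
sample_id=16: depth_m < 45 OR conc_ppm BETWEEN 798 AND 861 → 134
sample_id=17: depth_m < 45 OR conc_ppm BETWEEN 798 AND 861 → 75
sample_id=18: depth_m < 11 OR site = 'rain' → 195
sample_id=19: depth_m < 45 OR conc_ppm BETWEEN 798 AND 861 → 144
sample_id=20: ELSE → 133
sample_id=21: depth_m < 45 OR conc_ppm BETWEEN 798 AND 861 → -18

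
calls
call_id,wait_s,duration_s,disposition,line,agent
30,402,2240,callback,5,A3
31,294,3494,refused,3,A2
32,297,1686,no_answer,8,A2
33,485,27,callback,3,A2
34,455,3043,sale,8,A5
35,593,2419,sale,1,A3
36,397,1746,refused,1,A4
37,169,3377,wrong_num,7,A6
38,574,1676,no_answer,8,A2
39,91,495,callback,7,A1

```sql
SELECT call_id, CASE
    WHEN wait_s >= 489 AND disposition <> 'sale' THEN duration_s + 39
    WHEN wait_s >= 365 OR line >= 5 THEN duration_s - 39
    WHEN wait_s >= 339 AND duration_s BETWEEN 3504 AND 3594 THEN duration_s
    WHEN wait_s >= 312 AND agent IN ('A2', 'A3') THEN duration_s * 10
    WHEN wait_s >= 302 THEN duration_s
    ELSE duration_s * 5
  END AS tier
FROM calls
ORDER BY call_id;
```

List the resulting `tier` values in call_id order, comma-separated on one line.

2201, 17470, 1647, -12, 3004, 2380, 1707, 3338, 1715, 456

call_id=30: wait_s >= 365 OR line >= 5 → 2201
call_id=31: ELSE → 17470
call_id=32: wait_s >= 365 OR line >= 5 → 1647
call_id=33: wait_s >= 365 OR line >= 5 → -12
call_id=34: wait_s >= 365 OR line >= 5 → 3004
call_id=35: wait_s >= 365 OR line >= 5 → 2380
call_id=36: wait_s >= 365 OR line >= 5 → 1707
call_id=37: wait_s >= 365 OR line >= 5 → 3338
call_id=38: wait_s >= 489 AND disposition <> 'sale' → 1715
call_id=39: wait_s >= 365 OR line >= 5 → 456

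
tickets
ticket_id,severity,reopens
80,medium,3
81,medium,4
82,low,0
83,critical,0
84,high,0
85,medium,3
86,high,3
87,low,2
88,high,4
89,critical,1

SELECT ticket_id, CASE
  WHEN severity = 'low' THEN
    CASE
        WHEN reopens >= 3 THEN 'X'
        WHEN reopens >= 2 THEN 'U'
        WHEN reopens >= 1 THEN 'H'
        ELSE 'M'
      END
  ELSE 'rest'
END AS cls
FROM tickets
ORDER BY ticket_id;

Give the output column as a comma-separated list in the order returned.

ticket_id=80: severity='medium' → outer ELSE → rest
ticket_id=81: severity='medium' → outer ELSE → rest
ticket_id=82: severity='low' → inner[ELSE] → M
ticket_id=83: severity='critical' → outer ELSE → rest
ticket_id=84: severity='high' → outer ELSE → rest
ticket_id=85: severity='medium' → outer ELSE → rest
ticket_id=86: severity='high' → outer ELSE → rest
ticket_id=87: severity='low' → inner[reopens >= 2] → U
ticket_id=88: severity='high' → outer ELSE → rest
ticket_id=89: severity='critical' → outer ELSE → rest

rest, rest, M, rest, rest, rest, rest, U, rest, rest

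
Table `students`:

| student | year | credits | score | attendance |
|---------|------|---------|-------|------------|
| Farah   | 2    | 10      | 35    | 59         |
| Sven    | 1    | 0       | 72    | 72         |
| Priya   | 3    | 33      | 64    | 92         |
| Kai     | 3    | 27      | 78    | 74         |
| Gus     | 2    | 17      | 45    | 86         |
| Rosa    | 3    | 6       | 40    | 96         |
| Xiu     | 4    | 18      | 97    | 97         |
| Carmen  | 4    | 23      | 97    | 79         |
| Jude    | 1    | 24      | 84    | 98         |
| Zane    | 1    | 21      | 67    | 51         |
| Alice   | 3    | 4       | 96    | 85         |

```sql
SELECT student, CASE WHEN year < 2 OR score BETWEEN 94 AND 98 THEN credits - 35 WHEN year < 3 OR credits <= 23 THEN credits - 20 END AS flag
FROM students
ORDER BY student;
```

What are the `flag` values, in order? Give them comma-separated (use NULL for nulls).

-31, -12, -10, -3, -11, NULL, NULL, -14, -35, -17, -14

student=Alice: year < 2 OR score BETWEEN 94 AND 98 → -31
student=Carmen: year < 2 OR score BETWEEN 94 AND 98 → -12
student=Farah: year < 3 OR credits <= 23 → -10
student=Gus: year < 3 OR credits <= 23 → -3
student=Jude: year < 2 OR score BETWEEN 94 AND 98 → -11
student=Kai: (no match → NULL) → NULL
student=Priya: (no match → NULL) → NULL
student=Rosa: year < 3 OR credits <= 23 → -14
student=Sven: year < 2 OR score BETWEEN 94 AND 98 → -35
student=Xiu: year < 2 OR score BETWEEN 94 AND 98 → -17
student=Zane: year < 2 OR score BETWEEN 94 AND 98 → -14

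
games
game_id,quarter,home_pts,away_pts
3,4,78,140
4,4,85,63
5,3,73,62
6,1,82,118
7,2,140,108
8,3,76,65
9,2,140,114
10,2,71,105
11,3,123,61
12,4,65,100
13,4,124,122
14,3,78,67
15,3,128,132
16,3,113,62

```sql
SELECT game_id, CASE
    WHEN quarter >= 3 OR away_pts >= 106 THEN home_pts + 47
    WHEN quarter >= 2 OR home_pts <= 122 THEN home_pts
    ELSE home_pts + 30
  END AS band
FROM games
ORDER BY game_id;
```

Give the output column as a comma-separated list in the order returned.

game_id=3: quarter >= 3 OR away_pts >= 106 → 125
game_id=4: quarter >= 3 OR away_pts >= 106 → 132
game_id=5: quarter >= 3 OR away_pts >= 106 → 120
game_id=6: quarter >= 3 OR away_pts >= 106 → 129
game_id=7: quarter >= 3 OR away_pts >= 106 → 187
game_id=8: quarter >= 3 OR away_pts >= 106 → 123
game_id=9: quarter >= 3 OR away_pts >= 106 → 187
game_id=10: quarter >= 2 OR home_pts <= 122 → 71
game_id=11: quarter >= 3 OR away_pts >= 106 → 170
game_id=12: quarter >= 3 OR away_pts >= 106 → 112
game_id=13: quarter >= 3 OR away_pts >= 106 → 171
game_id=14: quarter >= 3 OR away_pts >= 106 → 125
game_id=15: quarter >= 3 OR away_pts >= 106 → 175
game_id=16: quarter >= 3 OR away_pts >= 106 → 160

125, 132, 120, 129, 187, 123, 187, 71, 170, 112, 171, 125, 175, 160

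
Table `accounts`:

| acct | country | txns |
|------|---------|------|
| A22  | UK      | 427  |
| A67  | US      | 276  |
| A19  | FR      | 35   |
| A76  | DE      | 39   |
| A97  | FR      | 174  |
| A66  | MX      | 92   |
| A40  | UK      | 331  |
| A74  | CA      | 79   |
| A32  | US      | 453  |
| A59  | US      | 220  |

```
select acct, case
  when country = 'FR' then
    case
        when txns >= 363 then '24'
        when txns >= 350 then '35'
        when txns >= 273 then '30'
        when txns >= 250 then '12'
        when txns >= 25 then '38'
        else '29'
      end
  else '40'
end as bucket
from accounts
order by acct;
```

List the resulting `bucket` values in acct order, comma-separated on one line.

38, 40, 40, 40, 40, 40, 40, 40, 40, 38

acct=A19: country='FR' → inner[txns >= 25] → 38
acct=A22: country='UK' → outer ELSE → 40
acct=A32: country='US' → outer ELSE → 40
acct=A40: country='UK' → outer ELSE → 40
acct=A59: country='US' → outer ELSE → 40
acct=A66: country='MX' → outer ELSE → 40
acct=A67: country='US' → outer ELSE → 40
acct=A74: country='CA' → outer ELSE → 40
acct=A76: country='DE' → outer ELSE → 40
acct=A97: country='FR' → inner[txns >= 25] → 38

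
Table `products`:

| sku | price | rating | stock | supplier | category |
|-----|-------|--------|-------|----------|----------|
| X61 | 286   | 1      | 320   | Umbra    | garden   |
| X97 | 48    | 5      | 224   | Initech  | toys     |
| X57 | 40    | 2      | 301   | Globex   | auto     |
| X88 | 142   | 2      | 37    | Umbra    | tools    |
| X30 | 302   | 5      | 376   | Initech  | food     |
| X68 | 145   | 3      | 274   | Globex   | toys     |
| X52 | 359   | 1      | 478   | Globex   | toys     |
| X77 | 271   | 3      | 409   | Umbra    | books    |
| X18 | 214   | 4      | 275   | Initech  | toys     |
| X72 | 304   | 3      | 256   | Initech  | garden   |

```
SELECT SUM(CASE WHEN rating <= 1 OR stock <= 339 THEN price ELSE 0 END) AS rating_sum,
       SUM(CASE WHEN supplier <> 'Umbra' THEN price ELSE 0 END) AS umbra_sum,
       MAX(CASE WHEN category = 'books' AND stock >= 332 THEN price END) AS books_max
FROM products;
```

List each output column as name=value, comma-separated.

[rating_sum: rating <= 1 OR stock <= 339]
sku=X61: ✓ → 286
sku=X97: ✓ → 48
sku=X57: ✓ → 40
sku=X88: ✓ → 142
sku=X30: ✗
sku=X68: ✓ → 145
sku=X52: ✓ → 359
sku=X77: ✗
sku=X18: ✓ → 214
sku=X72: ✓ → 304
rating_sum = 286 + 48 + 40 + 142 + 145 + 359 + 214 + 304 = 1538
—
[umbra_sum: supplier <> 'Umbra']
sku=X61: ✗
sku=X97: ✓ → 48
sku=X57: ✓ → 40
sku=X88: ✗
sku=X30: ✓ → 302
sku=X68: ✓ → 145
sku=X52: ✓ → 359
sku=X77: ✗
sku=X18: ✓ → 214
sku=X72: ✓ → 304
umbra_sum = 48 + 40 + 302 + 145 + 359 + 214 + 304 = 1412
—
[books_max: category = 'books' AND stock >= 332]
sku=X61: ✗
sku=X97: ✗
sku=X57: ✗
sku=X88: ✗
sku=X30: ✗
sku=X68: ✗
sku=X52: ✗
sku=X77: ✓ → 271
sku=X18: ✗
sku=X72: ✗
books_max = MAX(271) = 271

rating_sum=1538, umbra_sum=1412, books_max=271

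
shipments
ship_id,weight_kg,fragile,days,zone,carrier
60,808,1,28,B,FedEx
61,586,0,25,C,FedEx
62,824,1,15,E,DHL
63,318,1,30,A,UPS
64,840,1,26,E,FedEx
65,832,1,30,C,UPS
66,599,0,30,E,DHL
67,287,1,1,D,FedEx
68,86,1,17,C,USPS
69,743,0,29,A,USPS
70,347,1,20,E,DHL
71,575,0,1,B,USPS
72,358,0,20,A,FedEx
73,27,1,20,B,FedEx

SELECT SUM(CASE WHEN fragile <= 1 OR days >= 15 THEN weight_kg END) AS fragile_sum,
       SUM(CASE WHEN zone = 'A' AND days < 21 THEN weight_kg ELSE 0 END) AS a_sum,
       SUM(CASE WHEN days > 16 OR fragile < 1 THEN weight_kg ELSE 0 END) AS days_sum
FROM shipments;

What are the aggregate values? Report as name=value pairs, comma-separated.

fragile_sum=7230, a_sum=358, days_sum=6119

[fragile_sum: fragile <= 1 OR days >= 15]
ship_id=60: ✓ → 808
ship_id=61: ✓ → 586
ship_id=62: ✓ → 824
ship_id=63: ✓ → 318
ship_id=64: ✓ → 840
ship_id=65: ✓ → 832
ship_id=66: ✓ → 599
ship_id=67: ✓ → 287
ship_id=68: ✓ → 86
ship_id=69: ✓ → 743
ship_id=70: ✓ → 347
ship_id=71: ✓ → 575
ship_id=72: ✓ → 358
ship_id=73: ✓ → 27
fragile_sum = 808 + 586 + 824 + 318 + 840 + 832 + 599 + 287 + 86 + 743 + 347 + 575 + 358 + 27 = 7230
—
[a_sum: zone = 'A' AND days < 21]
ship_id=60: ✗
ship_id=61: ✗
ship_id=62: ✗
ship_id=63: ✗
ship_id=64: ✗
ship_id=65: ✗
ship_id=66: ✗
ship_id=67: ✗
ship_id=68: ✗
ship_id=69: ✗
ship_id=70: ✗
ship_id=71: ✗
ship_id=72: ✓ → 358
ship_id=73: ✗
a_sum = 358
—
[days_sum: days > 16 OR fragile < 1]
ship_id=60: ✓ → 808
ship_id=61: ✓ → 586
ship_id=62: ✗
ship_id=63: ✓ → 318
ship_id=64: ✓ → 840
ship_id=65: ✓ → 832
ship_id=66: ✓ → 599
ship_id=67: ✗
ship_id=68: ✓ → 86
ship_id=69: ✓ → 743
ship_id=70: ✓ → 347
ship_id=71: ✓ → 575
ship_id=72: ✓ → 358
ship_id=73: ✓ → 27
days_sum = 808 + 586 + 318 + 840 + 832 + 599 + 86 + 743 + 347 + 575 + 358 + 27 = 6119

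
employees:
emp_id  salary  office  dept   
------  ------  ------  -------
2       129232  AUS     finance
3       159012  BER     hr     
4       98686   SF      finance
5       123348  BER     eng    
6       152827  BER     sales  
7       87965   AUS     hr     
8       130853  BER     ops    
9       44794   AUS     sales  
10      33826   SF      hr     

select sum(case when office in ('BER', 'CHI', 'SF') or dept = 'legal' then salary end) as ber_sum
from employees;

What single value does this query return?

emp_id=2: ✗
emp_id=3: ✓ → 159012
emp_id=4: ✓ → 98686
emp_id=5: ✓ → 123348
emp_id=6: ✓ → 152827
emp_id=7: ✗
emp_id=8: ✓ → 130853
emp_id=9: ✗
emp_id=10: ✓ → 33826
ber_sum = 159012 + 98686 + 123348 + 152827 + 130853 + 33826 = 698552

698552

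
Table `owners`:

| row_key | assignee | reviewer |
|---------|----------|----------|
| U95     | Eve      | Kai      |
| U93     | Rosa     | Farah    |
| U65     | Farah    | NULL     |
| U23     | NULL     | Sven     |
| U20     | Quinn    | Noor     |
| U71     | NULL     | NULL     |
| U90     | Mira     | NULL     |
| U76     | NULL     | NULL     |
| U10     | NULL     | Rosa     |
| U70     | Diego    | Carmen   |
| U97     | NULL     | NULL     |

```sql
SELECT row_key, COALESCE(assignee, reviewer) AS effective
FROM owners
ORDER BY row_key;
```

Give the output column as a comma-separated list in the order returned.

row_key=U10: assignee=NULL, reviewer=Rosa → Rosa
row_key=U20: assignee=Quinn → Quinn
row_key=U23: assignee=NULL, reviewer=Sven → Sven
row_key=U65: assignee=Farah → Farah
row_key=U70: assignee=Diego → Diego
row_key=U71: assignee=NULL, reviewer=NULL (all NULL) → NULL
row_key=U76: assignee=NULL, reviewer=NULL (all NULL) → NULL
row_key=U90: assignee=Mira → Mira
row_key=U93: assignee=Rosa → Rosa
row_key=U95: assignee=Eve → Eve
row_key=U97: assignee=NULL, reviewer=NULL (all NULL) → NULL

Rosa, Quinn, Sven, Farah, Diego, NULL, NULL, Mira, Rosa, Eve, NULL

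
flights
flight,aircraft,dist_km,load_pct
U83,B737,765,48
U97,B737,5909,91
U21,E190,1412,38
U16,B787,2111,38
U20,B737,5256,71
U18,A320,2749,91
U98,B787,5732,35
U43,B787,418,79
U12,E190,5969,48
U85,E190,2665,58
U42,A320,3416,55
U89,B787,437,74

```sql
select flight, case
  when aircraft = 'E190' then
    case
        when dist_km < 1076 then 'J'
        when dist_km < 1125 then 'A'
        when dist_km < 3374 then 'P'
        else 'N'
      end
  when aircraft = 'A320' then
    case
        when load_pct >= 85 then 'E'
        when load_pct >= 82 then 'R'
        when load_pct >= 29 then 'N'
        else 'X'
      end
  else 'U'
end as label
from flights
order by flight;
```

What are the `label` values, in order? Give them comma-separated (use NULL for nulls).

N, U, E, U, P, N, U, U, P, U, U, U

flight=U12: aircraft='E190' → inner[ELSE] → N
flight=U16: aircraft='B787' → outer ELSE → U
flight=U18: aircraft='A320' → inner[load_pct >= 85] → E
flight=U20: aircraft='B737' → outer ELSE → U
flight=U21: aircraft='E190' → inner[dist_km < 3374] → P
flight=U42: aircraft='A320' → inner[load_pct >= 29] → N
flight=U43: aircraft='B787' → outer ELSE → U
flight=U83: aircraft='B737' → outer ELSE → U
flight=U85: aircraft='E190' → inner[dist_km < 3374] → P
flight=U89: aircraft='B787' → outer ELSE → U
flight=U97: aircraft='B737' → outer ELSE → U
flight=U98: aircraft='B787' → outer ELSE → U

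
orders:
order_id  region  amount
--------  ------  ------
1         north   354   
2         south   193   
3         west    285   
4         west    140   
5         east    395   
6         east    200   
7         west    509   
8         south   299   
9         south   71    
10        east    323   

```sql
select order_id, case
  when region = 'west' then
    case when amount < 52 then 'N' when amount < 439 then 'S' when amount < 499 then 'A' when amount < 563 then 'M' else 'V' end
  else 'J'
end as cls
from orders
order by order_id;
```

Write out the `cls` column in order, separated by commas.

J, J, S, S, J, J, M, J, J, J

order_id=1: region='north' → outer ELSE → J
order_id=2: region='south' → outer ELSE → J
order_id=3: region='west' → inner[amount < 439] → S
order_id=4: region='west' → inner[amount < 439] → S
order_id=5: region='east' → outer ELSE → J
order_id=6: region='east' → outer ELSE → J
order_id=7: region='west' → inner[amount < 563] → M
order_id=8: region='south' → outer ELSE → J
order_id=9: region='south' → outer ELSE → J
order_id=10: region='east' → outer ELSE → J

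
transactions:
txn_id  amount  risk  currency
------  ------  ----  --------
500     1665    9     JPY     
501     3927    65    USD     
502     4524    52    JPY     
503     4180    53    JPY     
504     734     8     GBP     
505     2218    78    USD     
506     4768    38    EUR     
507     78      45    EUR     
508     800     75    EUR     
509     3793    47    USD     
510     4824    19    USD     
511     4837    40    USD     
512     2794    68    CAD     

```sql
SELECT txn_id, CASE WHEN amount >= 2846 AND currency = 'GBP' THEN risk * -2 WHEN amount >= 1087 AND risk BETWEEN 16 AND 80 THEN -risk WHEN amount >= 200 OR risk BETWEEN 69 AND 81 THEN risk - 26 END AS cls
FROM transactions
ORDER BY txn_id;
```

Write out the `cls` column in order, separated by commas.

-17, -65, -52, -53, -18, -78, -38, NULL, 49, -47, -19, -40, -68

txn_id=500: amount >= 200 OR risk BETWEEN 69 AND 81 → -17
txn_id=501: amount >= 1087 AND risk BETWEEN 16 AND 80 → -65
txn_id=502: amount >= 1087 AND risk BETWEEN 16 AND 80 → -52
txn_id=503: amount >= 1087 AND risk BETWEEN 16 AND 80 → -53
txn_id=504: amount >= 200 OR risk BETWEEN 69 AND 81 → -18
txn_id=505: amount >= 1087 AND risk BETWEEN 16 AND 80 → -78
txn_id=506: amount >= 1087 AND risk BETWEEN 16 AND 80 → -38
txn_id=507: (no match → NULL) → NULL
txn_id=508: amount >= 200 OR risk BETWEEN 69 AND 81 → 49
txn_id=509: amount >= 1087 AND risk BETWEEN 16 AND 80 → -47
txn_id=510: amount >= 1087 AND risk BETWEEN 16 AND 80 → -19
txn_id=511: amount >= 1087 AND risk BETWEEN 16 AND 80 → -40
txn_id=512: amount >= 1087 AND risk BETWEEN 16 AND 80 → -68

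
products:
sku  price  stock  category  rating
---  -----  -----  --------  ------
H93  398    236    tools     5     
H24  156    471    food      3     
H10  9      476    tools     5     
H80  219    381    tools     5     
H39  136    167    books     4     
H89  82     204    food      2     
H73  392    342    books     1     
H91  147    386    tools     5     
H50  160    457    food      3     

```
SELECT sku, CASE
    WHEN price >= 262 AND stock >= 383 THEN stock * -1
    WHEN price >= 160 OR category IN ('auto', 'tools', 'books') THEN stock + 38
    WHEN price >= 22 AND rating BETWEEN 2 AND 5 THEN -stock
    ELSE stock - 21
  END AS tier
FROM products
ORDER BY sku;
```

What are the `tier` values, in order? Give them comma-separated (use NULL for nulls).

514, -471, 205, 495, 380, 419, -204, 424, 274

sku=H10: price >= 160 OR category IN ('auto', 'tools', 'books') → 514
sku=H24: price >= 22 AND rating BETWEEN 2 AND 5 → -471
sku=H39: price >= 160 OR category IN ('auto', 'tools', 'books') → 205
sku=H50: price >= 160 OR category IN ('auto', 'tools', 'books') → 495
sku=H73: price >= 160 OR category IN ('auto', 'tools', 'books') → 380
sku=H80: price >= 160 OR category IN ('auto', 'tools', 'books') → 419
sku=H89: price >= 22 AND rating BETWEEN 2 AND 5 → -204
sku=H91: price >= 160 OR category IN ('auto', 'tools', 'books') → 424
sku=H93: price >= 160 OR category IN ('auto', 'tools', 'books') → 274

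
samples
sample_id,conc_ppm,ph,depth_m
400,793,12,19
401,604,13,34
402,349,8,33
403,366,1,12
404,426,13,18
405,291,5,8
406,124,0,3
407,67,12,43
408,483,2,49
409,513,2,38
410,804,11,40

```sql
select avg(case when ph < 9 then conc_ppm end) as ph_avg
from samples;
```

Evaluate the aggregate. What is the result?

sample_id=400: ✗
sample_id=401: ✗
sample_id=402: ✓ → 349
sample_id=403: ✓ → 366
sample_id=404: ✗
sample_id=405: ✓ → 291
sample_id=406: ✓ → 124
sample_id=407: ✗
sample_id=408: ✓ → 483
sample_id=409: ✓ → 513
sample_id=410: ✗
ph_avg = (349 + 366 + 291 + 124 + 483 + 513) / 6 = 354.3333333333

354.3333333333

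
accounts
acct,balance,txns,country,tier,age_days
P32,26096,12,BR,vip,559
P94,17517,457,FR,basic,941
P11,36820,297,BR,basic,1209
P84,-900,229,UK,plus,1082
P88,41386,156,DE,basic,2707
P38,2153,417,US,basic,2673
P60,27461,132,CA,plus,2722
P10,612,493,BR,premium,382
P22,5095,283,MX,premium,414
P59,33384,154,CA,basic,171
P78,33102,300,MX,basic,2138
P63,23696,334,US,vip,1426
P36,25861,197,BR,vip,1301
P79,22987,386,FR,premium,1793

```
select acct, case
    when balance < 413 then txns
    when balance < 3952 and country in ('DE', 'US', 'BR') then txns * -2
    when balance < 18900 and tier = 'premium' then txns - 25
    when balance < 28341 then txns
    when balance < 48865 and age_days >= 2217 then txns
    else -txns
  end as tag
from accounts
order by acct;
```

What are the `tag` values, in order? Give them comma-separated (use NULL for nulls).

acct=P10: balance < 3952 and country in ('DE', 'US', 'BR') → -986
acct=P11: ELSE → -297
acct=P22: balance < 18900 and tier = 'premium' → 258
acct=P32: balance < 28341 → 12
acct=P36: balance < 28341 → 197
acct=P38: balance < 3952 and country in ('DE', 'US', 'BR') → -834
acct=P59: ELSE → -154
acct=P60: balance < 28341 → 132
acct=P63: balance < 28341 → 334
acct=P78: ELSE → -300
acct=P79: balance < 28341 → 386
acct=P84: balance < 413 → 229
acct=P88: balance < 48865 and age_days >= 2217 → 156
acct=P94: balance < 28341 → 457

-986, -297, 258, 12, 197, -834, -154, 132, 334, -300, 386, 229, 156, 457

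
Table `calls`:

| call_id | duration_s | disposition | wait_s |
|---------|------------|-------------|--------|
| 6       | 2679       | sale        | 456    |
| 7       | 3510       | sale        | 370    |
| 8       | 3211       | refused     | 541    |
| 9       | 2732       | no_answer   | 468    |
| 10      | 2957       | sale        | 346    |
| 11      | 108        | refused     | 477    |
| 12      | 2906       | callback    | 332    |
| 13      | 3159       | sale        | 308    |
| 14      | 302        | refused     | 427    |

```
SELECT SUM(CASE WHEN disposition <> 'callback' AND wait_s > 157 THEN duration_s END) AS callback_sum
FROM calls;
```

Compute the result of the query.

18658

call_id=6: ✓ → 2679
call_id=7: ✓ → 3510
call_id=8: ✓ → 3211
call_id=9: ✓ → 2732
call_id=10: ✓ → 2957
call_id=11: ✓ → 108
call_id=12: ✗
call_id=13: ✓ → 3159
call_id=14: ✓ → 302
callback_sum = 2679 + 3510 + 3211 + 2732 + 2957 + 108 + 3159 + 302 = 18658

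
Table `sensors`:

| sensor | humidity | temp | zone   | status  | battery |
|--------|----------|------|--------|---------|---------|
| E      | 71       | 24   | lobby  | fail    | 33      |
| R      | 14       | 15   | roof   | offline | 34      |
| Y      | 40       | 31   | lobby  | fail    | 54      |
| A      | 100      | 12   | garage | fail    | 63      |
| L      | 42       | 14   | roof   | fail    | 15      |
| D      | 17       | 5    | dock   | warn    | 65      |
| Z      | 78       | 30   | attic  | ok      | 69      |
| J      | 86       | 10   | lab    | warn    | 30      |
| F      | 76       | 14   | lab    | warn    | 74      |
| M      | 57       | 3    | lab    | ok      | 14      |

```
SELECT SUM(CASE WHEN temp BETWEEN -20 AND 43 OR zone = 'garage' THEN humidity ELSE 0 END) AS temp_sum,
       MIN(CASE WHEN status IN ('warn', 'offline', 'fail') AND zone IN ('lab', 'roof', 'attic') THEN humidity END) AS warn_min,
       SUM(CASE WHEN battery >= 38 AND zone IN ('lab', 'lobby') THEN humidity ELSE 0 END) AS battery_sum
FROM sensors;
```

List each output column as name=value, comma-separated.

[temp_sum: temp BETWEEN -20 AND 43 OR zone = 'garage']
sensor=E: ✓ → 71
sensor=R: ✓ → 14
sensor=Y: ✓ → 40
sensor=A: ✓ → 100
sensor=L: ✓ → 42
sensor=D: ✓ → 17
sensor=Z: ✓ → 78
sensor=J: ✓ → 86
sensor=F: ✓ → 76
sensor=M: ✓ → 57
temp_sum = 71 + 14 + 40 + 100 + 42 + 17 + 78 + 86 + 76 + 57 = 581
—
[warn_min: status IN ('warn', 'offline', 'fail') AND zone IN ('lab', 'roof', 'attic')]
sensor=E: ✗
sensor=R: ✓ → 14
sensor=Y: ✗
sensor=A: ✗
sensor=L: ✓ → 42
sensor=D: ✗
sensor=Z: ✗
sensor=J: ✓ → 86
sensor=F: ✓ → 76
sensor=M: ✗
warn_min = MIN(14, 42, 86, 76) = 14
—
[battery_sum: battery >= 38 AND zone IN ('lab', 'lobby')]
sensor=E: ✗
sensor=R: ✗
sensor=Y: ✓ → 40
sensor=A: ✗
sensor=L: ✗
sensor=D: ✗
sensor=Z: ✗
sensor=J: ✗
sensor=F: ✓ → 76
sensor=M: ✗
battery_sum = 40 + 76 = 116

temp_sum=581, warn_min=14, battery_sum=116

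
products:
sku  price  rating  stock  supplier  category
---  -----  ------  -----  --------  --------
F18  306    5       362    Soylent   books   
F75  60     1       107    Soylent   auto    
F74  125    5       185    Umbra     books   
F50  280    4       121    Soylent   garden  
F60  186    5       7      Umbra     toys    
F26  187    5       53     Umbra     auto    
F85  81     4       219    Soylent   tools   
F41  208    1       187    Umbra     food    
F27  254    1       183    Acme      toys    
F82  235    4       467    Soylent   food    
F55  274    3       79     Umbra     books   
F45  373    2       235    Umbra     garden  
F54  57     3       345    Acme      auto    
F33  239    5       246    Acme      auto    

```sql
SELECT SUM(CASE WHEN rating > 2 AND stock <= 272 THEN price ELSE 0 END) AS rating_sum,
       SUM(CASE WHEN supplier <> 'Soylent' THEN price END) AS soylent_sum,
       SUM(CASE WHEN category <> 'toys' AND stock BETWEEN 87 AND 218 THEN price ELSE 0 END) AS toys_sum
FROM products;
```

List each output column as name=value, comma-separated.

rating_sum=1372, soylent_sum=1903, toys_sum=673

[rating_sum: rating > 2 AND stock <= 272]
sku=F18: ✗
sku=F75: ✗
sku=F74: ✓ → 125
sku=F50: ✓ → 280
sku=F60: ✓ → 186
sku=F26: ✓ → 187
sku=F85: ✓ → 81
sku=F41: ✗
sku=F27: ✗
sku=F82: ✗
sku=F55: ✓ → 274
sku=F45: ✗
sku=F54: ✗
sku=F33: ✓ → 239
rating_sum = 125 + 280 + 186 + 187 + 81 + 274 + 239 = 1372
—
[soylent_sum: supplier <> 'Soylent']
sku=F18: ✗
sku=F75: ✗
sku=F74: ✓ → 125
sku=F50: ✗
sku=F60: ✓ → 186
sku=F26: ✓ → 187
sku=F85: ✗
sku=F41: ✓ → 208
sku=F27: ✓ → 254
sku=F82: ✗
sku=F55: ✓ → 274
sku=F45: ✓ → 373
sku=F54: ✓ → 57
sku=F33: ✓ → 239
soylent_sum = 125 + 186 + 187 + 208 + 254 + 274 + 373 + 57 + 239 = 1903
—
[toys_sum: category <> 'toys' AND stock BETWEEN 87 AND 218]
sku=F18: ✗
sku=F75: ✓ → 60
sku=F74: ✓ → 125
sku=F50: ✓ → 280
sku=F60: ✗
sku=F26: ✗
sku=F85: ✗
sku=F41: ✓ → 208
sku=F27: ✗
sku=F82: ✗
sku=F55: ✗
sku=F45: ✗
sku=F54: ✗
sku=F33: ✗
toys_sum = 60 + 125 + 280 + 208 = 673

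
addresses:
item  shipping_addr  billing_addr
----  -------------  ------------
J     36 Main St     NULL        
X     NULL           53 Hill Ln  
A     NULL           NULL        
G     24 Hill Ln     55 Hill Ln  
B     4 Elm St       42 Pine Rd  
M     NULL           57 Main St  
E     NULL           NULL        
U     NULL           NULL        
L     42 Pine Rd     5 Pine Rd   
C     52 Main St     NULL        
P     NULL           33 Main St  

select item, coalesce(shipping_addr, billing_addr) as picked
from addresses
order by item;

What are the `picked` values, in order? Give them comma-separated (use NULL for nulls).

item=A: shipping_addr=NULL, billing_addr=NULL (all NULL) → NULL
item=B: shipping_addr=4 Elm St → 4 Elm St
item=C: shipping_addr=52 Main St → 52 Main St
item=E: shipping_addr=NULL, billing_addr=NULL (all NULL) → NULL
item=G: shipping_addr=24 Hill Ln → 24 Hill Ln
item=J: shipping_addr=36 Main St → 36 Main St
item=L: shipping_addr=42 Pine Rd → 42 Pine Rd
item=M: shipping_addr=NULL, billing_addr=57 Main St → 57 Main St
item=P: shipping_addr=NULL, billing_addr=33 Main St → 33 Main St
item=U: shipping_addr=NULL, billing_addr=NULL (all NULL) → NULL
item=X: shipping_addr=NULL, billing_addr=53 Hill Ln → 53 Hill Ln

NULL, 4 Elm St, 52 Main St, NULL, 24 Hill Ln, 36 Main St, 42 Pine Rd, 57 Main St, 33 Main St, NULL, 53 Hill Ln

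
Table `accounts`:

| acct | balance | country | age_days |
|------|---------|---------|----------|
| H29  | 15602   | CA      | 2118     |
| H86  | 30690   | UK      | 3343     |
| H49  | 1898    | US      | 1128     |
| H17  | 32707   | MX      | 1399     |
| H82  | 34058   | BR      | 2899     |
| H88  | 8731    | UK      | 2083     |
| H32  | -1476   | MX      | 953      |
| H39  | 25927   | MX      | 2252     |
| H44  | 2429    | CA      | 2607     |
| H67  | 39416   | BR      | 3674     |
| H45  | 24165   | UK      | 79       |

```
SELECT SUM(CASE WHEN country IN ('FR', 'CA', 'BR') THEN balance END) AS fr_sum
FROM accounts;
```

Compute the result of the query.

91505

acct=H29: ✓ → 15602
acct=H86: ✗
acct=H49: ✗
acct=H17: ✗
acct=H82: ✓ → 34058
acct=H88: ✗
acct=H32: ✗
acct=H39: ✗
acct=H44: ✓ → 2429
acct=H67: ✓ → 39416
acct=H45: ✗
fr_sum = 15602 + 34058 + 2429 + 39416 = 91505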